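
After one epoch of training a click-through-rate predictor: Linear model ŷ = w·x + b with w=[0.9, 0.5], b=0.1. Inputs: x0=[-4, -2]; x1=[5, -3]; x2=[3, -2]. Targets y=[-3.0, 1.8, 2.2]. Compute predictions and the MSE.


ŷ0 = (0.9)·(-4) + (0.5)·(-2) + 0.1 = -4.5
ŷ1 = (0.9)·(5) + (0.5)·(-3) + 0.1 = 3.1
ŷ2 = (0.9)·(3) + (0.5)·(-2) + 0.1 = 1.8
errors² = [2.25, 1.69, 0.16]
MSE = 4.1000/3 = 1.3667

1.3667


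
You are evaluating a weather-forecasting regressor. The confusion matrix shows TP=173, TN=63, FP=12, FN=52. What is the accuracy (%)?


Accuracy = (TP+TN)/(TP+TN+FP+FN)
= (173+63)/(300)
= 236/300 = 78.67%

78.67%


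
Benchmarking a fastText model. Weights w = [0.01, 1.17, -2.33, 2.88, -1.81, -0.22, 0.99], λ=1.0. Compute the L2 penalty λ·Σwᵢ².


‖w‖₂² = (0.01)² + (1.17)² + (-2.33)² + (2.88)² + (-1.81)² + (-0.22)² + (0.99)²
     = 0.0001 + 1.3689 + 5.4289 + 8.2944 + 3.2761 + 0.0484 + 0.9801
     = 19.3969
λ·‖w‖₂² = 1.0·19.3969 = 19.3969

19.3969


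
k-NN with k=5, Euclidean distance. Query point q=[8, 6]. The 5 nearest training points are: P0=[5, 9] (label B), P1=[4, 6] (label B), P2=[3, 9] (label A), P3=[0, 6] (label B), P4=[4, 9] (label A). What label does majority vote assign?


d(q,P0) = 4.2426  (label B)
d(q,P1) = 4.0  (label B)
d(q,P2) = 5.831  (label A)
d(q,P3) = 8.0  (label B)
d(q,P4) = 5.0  (label A)
Votes: A=2, B=3
Majority → B

B


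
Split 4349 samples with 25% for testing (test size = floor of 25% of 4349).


Test = ⌊4349·25/100⌋ = 1087
Train = 4349 - 1087 = 3262

Train: 3262, Test: 1087


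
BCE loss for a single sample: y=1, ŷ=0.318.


BCE = -[y·ln(p) + (1-y)·ln(1-p)]
= -1·ln(0.318) - 0
= -ln(0.318) = 1.1457

1.1457


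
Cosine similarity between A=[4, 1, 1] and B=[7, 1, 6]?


A·B = 4·7 + 1·1 + 1·6 = 35
‖A‖ = √18 = 4.2426, ‖B‖ = √86 = 9.2736
cos = 35/(√18·√86) = 35/√1548 = 0.8896

0.8896


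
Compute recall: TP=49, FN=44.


Recall = TP/(TP+FN)
= 49/(49+44)
= 49/93 = 52.69%

52.69%


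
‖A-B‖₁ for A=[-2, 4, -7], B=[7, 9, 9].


d = |-2-7| + |4-9| + |-7-9|
  = 9 + 5 + 16
  = 30

30


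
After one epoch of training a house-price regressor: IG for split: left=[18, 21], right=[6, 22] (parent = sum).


Parent = [24, 43], H_parent = 0.9412
H_left = 0.9957 (n=39), H_right = 0.7496 (n=28)
H_children = (39/67)·0.9957 + (28/67)·0.7496 = 0.8929
IG = 0.9412 - 0.8929 = 0.0483

0.0483


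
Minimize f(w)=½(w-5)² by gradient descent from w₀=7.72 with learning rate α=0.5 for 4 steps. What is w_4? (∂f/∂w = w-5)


step 1: grad = 7.72-5 = 2.72; w = 7.72 - 0.5·(2.72) = 6.36
step 2: grad = 6.36-5 = 1.36; w = 6.36 - 0.5·(1.36) = 5.68
step 3: grad = 5.68-5 = 0.68; w = 5.68 - 0.5·(0.68) = 5.34
step 4: grad = 5.34-5 = 0.34; w = 5.34 - 0.5·(0.34) = 5.17

5.17


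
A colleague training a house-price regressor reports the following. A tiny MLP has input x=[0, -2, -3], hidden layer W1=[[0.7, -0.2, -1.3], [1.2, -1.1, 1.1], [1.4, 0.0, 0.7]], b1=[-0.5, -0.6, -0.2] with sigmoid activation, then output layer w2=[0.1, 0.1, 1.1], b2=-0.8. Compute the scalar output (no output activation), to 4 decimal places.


z1[0] = (0.7)·(0) + (-0.2)·(-2) + (-1.3)·(-3) - 0.5 = 3.8
z1[1] = (1.2)·(0) + (-1.1)·(-2) + (1.1)·(-3) - 0.6 = -1.7
z1[2] = (1.4)·(0) + (0.0)·(-2) + (0.7)·(-3) - 0.2 = -2.3
h = sigmoid(z1) = [0.9781, 0.1545, 0.0911]
output = (0.1)·(0.9781) + (0.1)·(0.1545) + (1.1)·(0.0911) - 0.8 = -0.5865

-0.5865


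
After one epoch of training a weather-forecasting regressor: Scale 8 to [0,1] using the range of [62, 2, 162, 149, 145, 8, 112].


min=2, max=162
(8-2)/(162-2) = 6/160 = 0.0375

0.0375


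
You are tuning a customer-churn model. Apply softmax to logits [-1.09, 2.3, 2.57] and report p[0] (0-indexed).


Exponentials: e^-1.09=0.3362, e^2.3=9.9742, e^2.57=13.0658
Sum = 23.3762
Softmax = [0.0144, 0.4267, 0.5589]
p[0] = 0.3362/23.3762 = 0.0144

0.0144


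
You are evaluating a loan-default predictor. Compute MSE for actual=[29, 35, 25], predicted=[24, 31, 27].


Squared errors: (29-24)²=25, (35-31)²=16, (25-27)²=4
Sum = 45
MSE = 45/3 = 15

15


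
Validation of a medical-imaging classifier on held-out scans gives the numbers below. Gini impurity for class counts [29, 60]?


Probabilities: [29/89, 60/89] ≈ [0.3258, 0.6742]
Σpᵢ² = (841 + 3600)/89² = 4441/7921
Gini = 1 - Σpᵢ² = 1 - 4441/7921 = 0.4393

0.4393


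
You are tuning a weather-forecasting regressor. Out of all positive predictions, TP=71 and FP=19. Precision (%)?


Precision = TP/(TP+FP)
= 71/(71+19)
= 71/90 = 78.89%

78.89%


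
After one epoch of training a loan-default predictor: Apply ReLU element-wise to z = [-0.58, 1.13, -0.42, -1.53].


ReLU(-0.58) = max(0, -0.58) = 0.0
ReLU(1.13) = max(0, 1.13) = 1.13
ReLU(-0.42) = max(0, -0.42) = 0.0
ReLU(-1.53) = max(0, -1.53) = 0.0
result = [0.0, 1.13, 0.0, 0.0]

[0.0, 1.13, 0.0, 0.0]


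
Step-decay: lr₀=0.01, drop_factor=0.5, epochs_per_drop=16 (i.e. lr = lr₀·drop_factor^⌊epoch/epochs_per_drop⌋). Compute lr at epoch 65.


n_drops = ⌊65/16⌋ = 4
lr = 0.01·0.5^4 = 0.01·0.0625 = 0.000625

0.000625


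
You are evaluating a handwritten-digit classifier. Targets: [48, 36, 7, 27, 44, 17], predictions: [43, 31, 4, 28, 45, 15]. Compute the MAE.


Absolute errors: |48-43|=5, |36-31|=5, |7-4|=3, |27-28|=1, |44-45|=1, |17-15|=2
Sum = 17
MAE = 17/6 = 17/6

17/6


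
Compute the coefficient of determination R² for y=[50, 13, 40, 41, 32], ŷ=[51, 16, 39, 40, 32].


ȳ = 35.2
SS_res = Σ(y-ŷ)² = 12
SS_tot = Σ(y-ȳ)² = 778.8
R² = 1 - SS_res/SS_tot = 1 - 0.0154 = 0.9846

0.9846


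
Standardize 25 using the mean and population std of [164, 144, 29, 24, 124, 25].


μ = 85, σ = 60.1387
z = (25 - 85)/60.1387 = -0.9977

-0.9977


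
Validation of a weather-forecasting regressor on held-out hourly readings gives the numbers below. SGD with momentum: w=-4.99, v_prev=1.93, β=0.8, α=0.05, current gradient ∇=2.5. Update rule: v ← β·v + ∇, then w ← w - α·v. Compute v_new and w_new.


v_new = 0.8·1.93 + 2.5 = 1.544 + 2.5 = 4.044
w_new = -4.99 - 0.05·4.044 = -4.99 - 0.2022 = -5.1922

v_new=4.044, w_new=-5.1922


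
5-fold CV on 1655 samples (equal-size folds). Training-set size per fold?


Fold size = 1655/5 = 331
Training per fold = 1655 - 331 = 1324

1324


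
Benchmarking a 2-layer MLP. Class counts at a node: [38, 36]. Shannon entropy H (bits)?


Probabilities: [38/74, 36/74] ≈ [0.5135, 0.4865]
H = -((38/74)·log₂(38/74) + (36/74)·log₂(36/74))
  = 0.9995 bits

0.9995 bits


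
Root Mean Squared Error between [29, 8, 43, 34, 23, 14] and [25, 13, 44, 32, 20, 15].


MSE = 56/6 = 9.3333
RMSE = √(56/6) = 3.0551

3.0551


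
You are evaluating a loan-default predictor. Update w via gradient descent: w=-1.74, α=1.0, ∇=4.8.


w_new = w - α·∇
= -1.74 - 1.0·4.8
= -1.74 - 4.8
= -6.54

-6.54


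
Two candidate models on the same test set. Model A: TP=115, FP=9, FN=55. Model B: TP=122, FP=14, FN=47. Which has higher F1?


Model A: P=115/124=0.9274, R=115/170=0.6765, F1=2PR/(P+R)=2TP/(2TP+FP+FN)=230/294=0.7823
Model B: P=122/136=0.8971, R=122/169=0.7219, F1=2PR/(P+R)=2TP/(2TP+FP+FN)=244/305=0.8
0.7823 < 0.8 → Model B

Model B


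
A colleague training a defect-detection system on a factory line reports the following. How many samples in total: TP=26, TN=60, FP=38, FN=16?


Total = TP + TN + FP + FN
= 26 + 60 + 38 + 16
= 140
(Predicted positive: 64, predicted negative: 76)

140


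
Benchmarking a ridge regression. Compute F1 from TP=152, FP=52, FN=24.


Precision = 152/204 = 0.7451
Recall = 152/176 = 0.8636
F1 = 2·P·R/(P+R) = 2·TP/(2·TP+FP+FN) = 304/(304+52+24) = 304/380 = 0.8

0.8


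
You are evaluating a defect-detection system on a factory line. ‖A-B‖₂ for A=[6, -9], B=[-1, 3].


d = √((6+ 1)² + (-9-3)²)
  = √(49 + 144)
  = √193 = 13.8924

13.8924


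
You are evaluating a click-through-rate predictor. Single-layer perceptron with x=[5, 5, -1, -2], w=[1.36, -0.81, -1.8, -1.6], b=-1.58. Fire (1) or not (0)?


z = (5)·(1.36) + (5)·(-0.81) + (-1)·(-1.8) + (-2)·(-1.6) - 1.58
  = 6.17
step(z) = 1 (z≥0)

1


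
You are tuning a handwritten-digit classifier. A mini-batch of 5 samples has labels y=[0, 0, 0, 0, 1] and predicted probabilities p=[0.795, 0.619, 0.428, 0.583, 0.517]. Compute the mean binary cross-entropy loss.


L[0] = -ln(1-0.795) = -ln(0.205) = 1.5847
L[1] = -ln(1-0.619) = -ln(0.381) = 0.965
L[2] = -ln(1-0.428) = -ln(0.572) = 0.5586
L[3] = -ln(1-0.583) = -ln(0.417) = 0.8747
L[4] = -ln(0.517) = 0.6597
mean = (1.5847 + 0.965 + 0.5586 + 0.8747 + 0.6597)/5 = 0.9285

0.9285


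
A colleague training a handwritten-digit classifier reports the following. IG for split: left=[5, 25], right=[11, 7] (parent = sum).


Parent = [16, 32], H_parent = 0.9183
H_left = 0.65 (n=30), H_right = 0.9641 (n=18)
H_children = (30/48)·0.65 + (18/48)·0.9641 = 0.7678
IG = 0.9183 - 0.7678 = 0.1505

0.1505


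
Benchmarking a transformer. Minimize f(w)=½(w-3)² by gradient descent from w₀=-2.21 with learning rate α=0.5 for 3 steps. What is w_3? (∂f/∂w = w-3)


step 1: grad = -2.21-3 = -5.21; w = -2.21 - 0.5·(-5.21) = 0.395
step 2: grad = 0.395-3 = -2.605; w = 0.395 - 0.5·(-2.605) = 1.6975
step 3: grad = 1.6975-3 = -1.3025; w = 1.6975 - 0.5·(-1.3025) = 2.34875

2.34875


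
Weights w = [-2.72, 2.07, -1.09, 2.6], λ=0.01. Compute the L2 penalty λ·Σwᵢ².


‖w‖₂² = (-2.72)² + (2.07)² + (-1.09)² + (2.6)²
     = 7.3984 + 4.2849 + 1.1881 + 6.76
     = 19.6314
λ·‖w‖₂² = 0.01·19.6314 = 0.196314

0.196314


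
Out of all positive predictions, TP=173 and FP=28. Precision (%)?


Precision = TP/(TP+FP)
= 173/(173+28)
= 173/201 = 86.07%

86.07%


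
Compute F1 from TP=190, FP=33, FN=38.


Precision = 190/223 = 0.852
Recall = 190/228 = 0.8333
F1 = 2·P·R/(P+R) = 2·TP/(2·TP+FP+FN) = 380/(380+33+38) = 380/451 = 0.8426

0.8426


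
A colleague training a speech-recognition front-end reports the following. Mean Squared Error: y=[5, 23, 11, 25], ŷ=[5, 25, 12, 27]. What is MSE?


Squared errors: (5-5)²=0, (23-25)²=4, (11-12)²=1, (25-27)²=4
Sum = 9
MSE = 9/4 = 9/4

9/4


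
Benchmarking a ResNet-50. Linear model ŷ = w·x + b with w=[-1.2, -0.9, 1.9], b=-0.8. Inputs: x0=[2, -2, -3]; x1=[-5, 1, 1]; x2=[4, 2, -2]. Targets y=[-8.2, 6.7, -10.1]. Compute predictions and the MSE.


ŷ0 = (-1.2)·(2) + (-0.9)·(-2) + (1.9)·(-3) - 0.8 = -7.1
ŷ1 = (-1.2)·(-5) + (-0.9)·(1) + (1.9)·(1) - 0.8 = 6.2
ŷ2 = (-1.2)·(4) + (-0.9)·(2) + (1.9)·(-2) - 0.8 = -11.2
errors² = [1.21, 0.25, 1.21]
MSE = 2.6700/3 = 0.89

0.89


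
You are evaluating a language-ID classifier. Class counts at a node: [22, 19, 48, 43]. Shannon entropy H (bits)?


Probabilities: [22/132, 19/132, 48/132, 43/132] ≈ [0.1667, 0.1439, 0.3636, 0.3258]
H = -((22/132)·log₂(22/132) + (19/132)·log₂(19/132) + (48/132)·log₂(48/132) + (43/132)·log₂(43/132))
  = 1.8912 bits

1.8912 bits


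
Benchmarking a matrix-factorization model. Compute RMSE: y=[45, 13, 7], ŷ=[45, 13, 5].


MSE = 4/3 = 1.3333
RMSE = √(4/3) = 1.1547

1.1547


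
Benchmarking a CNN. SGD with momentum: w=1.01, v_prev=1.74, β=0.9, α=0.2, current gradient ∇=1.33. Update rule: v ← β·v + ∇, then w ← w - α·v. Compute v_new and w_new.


v_new = 0.9·1.74 + 1.33 = 1.566 + 1.33 = 2.896
w_new = 1.01 - 0.2·2.896 = 1.01 - 0.5792 = 0.4308

v_new=2.896, w_new=0.4308


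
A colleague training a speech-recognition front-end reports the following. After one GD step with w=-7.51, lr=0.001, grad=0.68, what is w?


w_new = w - α·∇
= -7.51 - 0.001·0.68
= -7.51 - 0.00068
= -7.51068

-7.51068


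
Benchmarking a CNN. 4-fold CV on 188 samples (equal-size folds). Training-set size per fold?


Fold size = 188/4 = 47
Training per fold = 188 - 47 = 141

141


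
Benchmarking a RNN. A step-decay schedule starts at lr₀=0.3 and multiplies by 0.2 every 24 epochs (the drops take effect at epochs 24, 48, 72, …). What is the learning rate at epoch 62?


n_drops = ⌊62/24⌋ = 2
lr = 0.3·0.2^2 = 0.3·0.04 = 0.012

0.012


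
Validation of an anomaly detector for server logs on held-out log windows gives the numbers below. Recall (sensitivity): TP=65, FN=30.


Recall = TP/(TP+FN)
= 65/(65+30)
= 65/95 = 68.42%

68.42%


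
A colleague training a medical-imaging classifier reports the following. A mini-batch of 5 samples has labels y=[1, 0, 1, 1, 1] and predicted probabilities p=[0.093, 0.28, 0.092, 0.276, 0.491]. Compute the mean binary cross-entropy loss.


L[0] = -ln(0.093) = 2.3752
L[1] = -ln(1-0.28) = -ln(0.72) = 0.3285
L[2] = -ln(0.092) = 2.386
L[3] = -ln(0.276) = 1.2874
L[4] = -ln(0.491) = 0.7113
mean = (2.3752 + 0.3285 + 2.386 + 1.2874 + 0.7113)/5 = 1.4177

1.4177


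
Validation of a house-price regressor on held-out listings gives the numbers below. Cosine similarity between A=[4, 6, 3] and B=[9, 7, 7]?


A·B = 4·9 + 6·7 + 3·7 = 99
‖A‖ = √61 = 7.8102, ‖B‖ = √179 = 13.3791
cos = 99/(√61·√179) = 99/√10919 = 0.9474

0.9474


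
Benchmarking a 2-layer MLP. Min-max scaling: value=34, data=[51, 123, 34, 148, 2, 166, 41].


min=2, max=166
(34-2)/(166-2) = 32/164 = 0.1951

0.1951


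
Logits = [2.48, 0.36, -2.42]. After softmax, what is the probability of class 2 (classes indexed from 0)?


Exponentials: e^2.48=11.9413, e^0.36=1.4333, e^-2.42=0.0889
Sum = 13.4635
Softmax = [0.8869, 0.1065, 0.0066]
p[2] = 0.0889/13.4635 = 0.0066

0.0066


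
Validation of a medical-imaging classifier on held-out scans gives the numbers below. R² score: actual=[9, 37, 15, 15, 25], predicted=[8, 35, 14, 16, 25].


ȳ = 20.2
SS_res = Σ(y-ŷ)² = 7
SS_tot = Σ(y-ȳ)² = 484.8
R² = 1 - SS_res/SS_tot = 1 - 0.0144 = 0.9856

0.9856


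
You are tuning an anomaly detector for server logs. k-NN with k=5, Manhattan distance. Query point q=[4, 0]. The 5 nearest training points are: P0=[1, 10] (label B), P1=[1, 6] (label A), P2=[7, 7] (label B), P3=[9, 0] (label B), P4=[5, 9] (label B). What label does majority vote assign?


d(q,P0) = 13  (label B)
d(q,P1) = 9  (label A)
d(q,P2) = 10  (label B)
d(q,P3) = 5  (label B)
d(q,P4) = 10  (label B)
Votes: A=1, B=4
Majority → B

B


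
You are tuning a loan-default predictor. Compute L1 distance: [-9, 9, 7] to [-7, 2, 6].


d = |-9+ 7| + |9-2| + |7-6|
  = 2 + 7 + 1
  = 10

10


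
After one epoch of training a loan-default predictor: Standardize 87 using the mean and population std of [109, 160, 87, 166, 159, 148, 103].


μ = 133.1429, σ = 30.0258
z = (87 - 133.1429)/30.0258 = -1.5368

-1.5368


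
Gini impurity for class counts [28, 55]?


Probabilities: [28/83, 55/83] ≈ [0.3373, 0.6627]
Σpᵢ² = (784 + 3025)/83² = 3809/6889
Gini = 1 - Σpᵢ² = 1 - 3809/6889 = 0.4471

0.4471


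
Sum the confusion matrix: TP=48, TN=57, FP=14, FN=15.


Total = TP + TN + FP + FN
= 48 + 57 + 14 + 15
= 134
(Predicted positive: 62, predicted negative: 72)

134


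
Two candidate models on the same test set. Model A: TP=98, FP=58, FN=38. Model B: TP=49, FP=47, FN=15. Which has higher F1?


Model A: P=98/156=0.6282, R=98/136=0.7206, F1=2PR/(P+R)=2TP/(2TP+FP+FN)=196/292=0.6712
Model B: P=49/96=0.5104, R=49/64=0.7656, F1=2PR/(P+R)=2TP/(2TP+FP+FN)=98/160=0.6125
0.6712 > 0.6125 → Model A

Model A


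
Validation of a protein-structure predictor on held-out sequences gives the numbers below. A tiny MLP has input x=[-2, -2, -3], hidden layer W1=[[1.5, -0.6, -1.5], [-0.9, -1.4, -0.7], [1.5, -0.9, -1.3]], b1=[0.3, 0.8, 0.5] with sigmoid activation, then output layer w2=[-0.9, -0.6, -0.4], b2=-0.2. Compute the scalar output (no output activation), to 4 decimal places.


z1[0] = (1.5)·(-2) + (-0.6)·(-2) + (-1.5)·(-3) + 0.3 = 3.0
z1[1] = (-0.9)·(-2) + (-1.4)·(-2) + (-0.7)·(-3) + 0.8 = 7.5
z1[2] = (1.5)·(-2) + (-0.9)·(-2) + (-1.3)·(-3) + 0.5 = 3.2
h = sigmoid(z1) = [0.9526, 0.9994, 0.9608]
output = (-0.9)·(0.9526) + (-0.6)·(0.9994) + (-0.4)·(0.9608) - 0.2 = -2.0413

-2.0413


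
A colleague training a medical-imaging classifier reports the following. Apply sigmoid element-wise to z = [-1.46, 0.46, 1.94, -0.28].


σ(-1.46) = 1/(1+e^1.46) = 0.1885
σ(0.46) = 1/(1+e^-0.46) = 0.613
σ(1.94) = 1/(1+e^-1.94) = 0.8744
σ(-0.28) = 1/(1+e^0.28) = 0.4305
result = [0.1885, 0.613, 0.8744, 0.4305]

[0.1885, 0.613, 0.8744, 0.4305]


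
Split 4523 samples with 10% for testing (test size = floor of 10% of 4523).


Test = ⌊4523·10/100⌋ = 452
Train = 4523 - 452 = 4071

Train: 4071, Test: 452


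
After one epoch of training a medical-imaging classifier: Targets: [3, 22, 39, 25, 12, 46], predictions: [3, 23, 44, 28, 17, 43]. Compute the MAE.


Absolute errors: |3-3|=0, |22-23|=1, |39-44|=5, |25-28|=3, |12-17|=5, |46-43|=3
Sum = 17
MAE = 17/6 = 17/6

17/6


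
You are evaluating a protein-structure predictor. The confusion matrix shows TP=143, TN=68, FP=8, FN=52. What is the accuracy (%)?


Accuracy = (TP+TN)/(TP+TN+FP+FN)
= (143+68)/(271)
= 211/271 = 77.86%

77.86%


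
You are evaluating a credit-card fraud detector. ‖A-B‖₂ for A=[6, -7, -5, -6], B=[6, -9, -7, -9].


d = √((6-6)² + (-7+ 9)² + (-5+ 7)² + (-6+ 9)²)
  = √(0 + 4 + 4 + 9)
  = √17 = 4.1231

4.1231


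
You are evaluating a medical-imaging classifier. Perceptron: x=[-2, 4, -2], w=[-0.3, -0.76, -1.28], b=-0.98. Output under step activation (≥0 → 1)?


z = (-2)·(-0.3) + (4)·(-0.76) + (-2)·(-1.28) - 0.98
  = -0.86
step(z) = 0 (z<0)

0


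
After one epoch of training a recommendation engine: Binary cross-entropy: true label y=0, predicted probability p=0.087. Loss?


BCE = -[y·ln(p) + (1-y)·ln(1-p)]
= -0 - 1·ln(1-0.087)
= -ln(0.913) = 0.091

0.091


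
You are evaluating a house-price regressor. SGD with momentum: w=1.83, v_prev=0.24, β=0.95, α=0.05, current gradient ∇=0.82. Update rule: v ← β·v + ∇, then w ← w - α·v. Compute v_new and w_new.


v_new = 0.95·0.24 + 0.82 = 0.228 + 0.82 = 1.048
w_new = 1.83 - 0.05·1.048 = 1.83 - 0.0524 = 1.7776

v_new=1.048, w_new=1.7776


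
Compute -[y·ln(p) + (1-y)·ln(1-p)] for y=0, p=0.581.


BCE = -[y·ln(p) + (1-y)·ln(1-p)]
= -0 - 1·ln(1-0.581)
= -ln(0.419) = 0.8699

0.8699


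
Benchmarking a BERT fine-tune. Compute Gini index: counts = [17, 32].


Probabilities: [17/49, 32/49] ≈ [0.3469, 0.6531]
Σpᵢ² = (289 + 1024)/49² = 1313/2401
Gini = 1 - Σpᵢ² = 1 - 1313/2401 = 0.4531

0.4531


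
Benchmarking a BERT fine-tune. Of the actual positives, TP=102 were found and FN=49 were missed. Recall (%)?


Recall = TP/(TP+FN)
= 102/(102+49)
= 102/151 = 67.55%

67.55%


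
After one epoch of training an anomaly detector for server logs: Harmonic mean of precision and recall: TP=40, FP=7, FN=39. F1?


Precision = 40/47 = 0.8511
Recall = 40/79 = 0.5063
F1 = 2·P·R/(P+R) = 2·TP/(2·TP+FP+FN) = 80/(80+7+39) = 80/126 = 0.6349

0.6349


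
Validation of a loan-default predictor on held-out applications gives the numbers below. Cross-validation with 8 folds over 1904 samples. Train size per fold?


Fold size = 1904/8 = 238
Training per fold = 1904 - 238 = 1666

1666


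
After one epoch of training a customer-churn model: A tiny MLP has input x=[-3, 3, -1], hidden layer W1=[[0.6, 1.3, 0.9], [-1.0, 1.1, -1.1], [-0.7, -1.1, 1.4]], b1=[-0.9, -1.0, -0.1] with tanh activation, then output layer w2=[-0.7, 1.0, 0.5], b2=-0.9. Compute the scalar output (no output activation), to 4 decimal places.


z1[0] = (0.6)·(-3) + (1.3)·(3) + (0.9)·(-1) - 0.9 = 0.3
z1[1] = (-1.0)·(-3) + (1.1)·(3) + (-1.1)·(-1) - 1.0 = 6.4
z1[2] = (-0.7)·(-3) + (-1.1)·(3) + (1.4)·(-1) - 0.1 = -2.7
h = tanh(z1) = [0.2913, 1.0, -0.991]
output = (-0.7)·(0.2913) + (1.0)·(1.0) + (0.5)·(-0.991) - 0.9 = -0.5994

-0.5994


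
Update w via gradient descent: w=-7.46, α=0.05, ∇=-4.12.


w_new = w - α·∇
= -7.46 - 0.05·-4.12
= -7.46 + 0.206
= -7.254

-7.254


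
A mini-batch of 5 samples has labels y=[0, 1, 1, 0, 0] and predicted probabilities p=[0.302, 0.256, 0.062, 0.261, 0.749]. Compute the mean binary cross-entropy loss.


L[0] = -ln(1-0.302) = -ln(0.698) = 0.3595
L[1] = -ln(0.256) = 1.3626
L[2] = -ln(0.062) = 2.7806
L[3] = -ln(1-0.261) = -ln(0.739) = 0.3025
L[4] = -ln(1-0.749) = -ln(0.251) = 1.3823
mean = (0.3595 + 1.3626 + 2.7806 + 0.3025 + 1.3823)/5 = 1.2375

1.2375


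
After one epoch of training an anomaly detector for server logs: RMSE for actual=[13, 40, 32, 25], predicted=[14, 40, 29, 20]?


MSE = 35/4 = 8.75
RMSE = √(35/4) = 2.958

2.958


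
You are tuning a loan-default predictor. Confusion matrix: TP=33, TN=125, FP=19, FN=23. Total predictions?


Total = TP + TN + FP + FN
= 33 + 125 + 19 + 23
= 200
(Predicted positive: 52, predicted negative: 148)

200


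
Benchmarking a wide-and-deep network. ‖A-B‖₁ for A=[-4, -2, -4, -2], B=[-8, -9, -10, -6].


d = |-4+ 8| + |-2+ 9| + |-4+ 10| + |-2+ 6|
  = 4 + 7 + 6 + 4
  = 21

21


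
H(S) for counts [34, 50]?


Probabilities: [34/84, 50/84] ≈ [0.4048, 0.5952]
H = -((34/84)·log₂(34/84) + (50/84)·log₂(50/84))
  = 0.9737 bits

0.9737 bits


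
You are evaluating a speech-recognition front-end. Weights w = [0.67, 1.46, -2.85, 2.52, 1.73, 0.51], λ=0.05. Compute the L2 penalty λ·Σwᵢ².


‖w‖₂² = (0.67)² + (1.46)² + (-2.85)² + (2.52)² + (1.73)² + (0.51)²
     = 0.4489 + 2.1316 + 8.1225 + 6.3504 + 2.9929 + 0.2601
     = 20.3064
λ·‖w‖₂² = 0.05·20.3064 = 1.01532

1.01532


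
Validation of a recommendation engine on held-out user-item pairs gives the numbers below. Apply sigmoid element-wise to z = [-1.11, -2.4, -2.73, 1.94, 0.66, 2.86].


σ(-1.11) = 1/(1+e^1.11) = 0.2479
σ(-2.4) = 1/(1+e^2.4) = 0.0832
σ(-2.73) = 1/(1+e^2.73) = 0.0612
σ(1.94) = 1/(1+e^-1.94) = 0.8744
σ(0.66) = 1/(1+e^-0.66) = 0.6593
σ(2.86) = 1/(1+e^-2.86) = 0.9458
result = [0.2479, 0.0832, 0.0612, 0.8744, 0.6593, 0.9458]

[0.2479, 0.0832, 0.0612, 0.8744, 0.6593, 0.9458]


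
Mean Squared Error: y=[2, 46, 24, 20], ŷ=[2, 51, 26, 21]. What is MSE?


Squared errors: (2-2)²=0, (46-51)²=25, (24-26)²=4, (20-21)²=1
Sum = 30
MSE = 30/4 = 15/2

15/2


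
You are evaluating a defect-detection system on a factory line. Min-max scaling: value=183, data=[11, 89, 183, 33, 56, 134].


min=11, max=183
(183-11)/(183-11) = 172/172 = 1.0

1.0


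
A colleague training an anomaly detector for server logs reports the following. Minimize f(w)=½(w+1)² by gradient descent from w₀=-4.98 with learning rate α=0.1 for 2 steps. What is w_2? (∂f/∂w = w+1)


step 1: grad = -4.98+1 = -3.98; w = -4.98 - 0.1·(-3.98) = -4.582
step 2: grad = -4.582+1 = -3.582; w = -4.582 - 0.1·(-3.582) = -4.2238

-4.2238


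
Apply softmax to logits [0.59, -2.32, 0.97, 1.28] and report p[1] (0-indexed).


Exponentials: e^0.59=1.804, e^-2.32=0.0983, e^0.97=2.6379, e^1.28=3.5966
Sum = 8.1368
Softmax = [0.2217, 0.0121, 0.3242, 0.442]
p[1] = 0.0983/8.1368 = 0.0121

0.0121


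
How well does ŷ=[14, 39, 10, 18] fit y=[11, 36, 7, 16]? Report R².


ȳ = 17.5
SS_res = Σ(y-ŷ)² = 31
SS_tot = Σ(y-ȳ)² = 497
R² = 1 - SS_res/SS_tot = 1 - 0.0624 = 0.9376

0.9376


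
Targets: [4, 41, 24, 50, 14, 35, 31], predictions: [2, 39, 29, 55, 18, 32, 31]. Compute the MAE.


Absolute errors: |4-2|=2, |41-39|=2, |24-29|=5, |50-55|=5, |14-18|=4, |35-32|=3, |31-31|=0
Sum = 21
MAE = 21/7 = 3

3


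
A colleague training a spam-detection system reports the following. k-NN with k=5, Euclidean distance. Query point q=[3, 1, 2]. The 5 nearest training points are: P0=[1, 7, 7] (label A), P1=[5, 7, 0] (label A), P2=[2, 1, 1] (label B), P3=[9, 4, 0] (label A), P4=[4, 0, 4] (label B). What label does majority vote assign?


d(q,P0) = 8.0623  (label A)
d(q,P1) = 6.6332  (label A)
d(q,P2) = 1.4142  (label B)
d(q,P3) = 7.0  (label A)
d(q,P4) = 2.4495  (label B)
Votes: A=3, B=2
Majority → A

A


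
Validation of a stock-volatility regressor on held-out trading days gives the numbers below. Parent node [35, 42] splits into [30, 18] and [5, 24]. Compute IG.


Parent = [35, 42], H_parent = 0.994
H_left = 0.9544 (n=48), H_right = 0.6632 (n=29)
H_children = (48/77)·0.9544 + (29/77)·0.6632 = 0.8447
IG = 0.994 - 0.8447 = 0.1493

0.1493


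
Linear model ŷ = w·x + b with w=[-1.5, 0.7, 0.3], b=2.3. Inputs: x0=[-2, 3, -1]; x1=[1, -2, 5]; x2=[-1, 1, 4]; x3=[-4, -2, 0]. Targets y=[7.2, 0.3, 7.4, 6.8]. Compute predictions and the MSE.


ŷ0 = (-1.5)·(-2) + (0.7)·(3) + (0.3)·(-1) + 2.3 = 7.1
ŷ1 = (-1.5)·(1) + (0.7)·(-2) + (0.3)·(5) + 2.3 = 0.9
ŷ2 = (-1.5)·(-1) + (0.7)·(1) + (0.3)·(4) + 2.3 = 5.7
ŷ3 = (-1.5)·(-4) + (0.7)·(-2) + (0.3)·(0) + 2.3 = 6.9
errors² = [0.01, 0.36, 2.89, 0.01]
MSE = 3.2700/4 = 0.8175

0.8175


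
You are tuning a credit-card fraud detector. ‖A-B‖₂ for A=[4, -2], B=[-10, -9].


d = √((4+ 10)² + (-2+ 9)²)
  = √(196 + 49)
  = √245 = 15.6525

15.6525


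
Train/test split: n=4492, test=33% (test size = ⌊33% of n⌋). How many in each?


Test = ⌊4492·33/100⌋ = 1482
Train = 4492 - 1482 = 3010

Train: 3010, Test: 1482


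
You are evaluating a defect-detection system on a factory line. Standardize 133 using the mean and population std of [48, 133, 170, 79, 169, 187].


μ = 131, σ = 51.1501
z = (133 - 131)/51.1501 = 0.0391

0.0391


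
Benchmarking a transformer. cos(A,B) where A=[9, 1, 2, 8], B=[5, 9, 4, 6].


A·B = 9·5 + 1·9 + 2·4 + 8·6 = 110
‖A‖ = √150 = 12.2474, ‖B‖ = √158 = 12.5698
cos = 110/(√150·√158) = 110/√23700 = 0.7145

0.7145


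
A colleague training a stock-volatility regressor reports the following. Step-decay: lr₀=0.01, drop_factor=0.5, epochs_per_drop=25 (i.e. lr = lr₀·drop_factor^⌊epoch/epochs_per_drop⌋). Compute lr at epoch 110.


n_drops = ⌊110/25⌋ = 4
lr = 0.01·0.5^4 = 0.01·0.0625 = 0.000625

0.000625


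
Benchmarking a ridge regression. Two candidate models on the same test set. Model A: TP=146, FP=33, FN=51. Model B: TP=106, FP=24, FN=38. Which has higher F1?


Model A: P=146/179=0.8156, R=146/197=0.7411, F1=2PR/(P+R)=2TP/(2TP+FP+FN)=292/376=0.7766
Model B: P=106/130=0.8154, R=106/144=0.7361, F1=2PR/(P+R)=2TP/(2TP+FP+FN)=212/274=0.7737
0.7766 > 0.7737 → Model A

Model A


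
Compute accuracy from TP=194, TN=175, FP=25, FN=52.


Accuracy = (TP+TN)/(TP+TN+FP+FN)
= (194+175)/(446)
= 369/446 = 82.74%

82.74%


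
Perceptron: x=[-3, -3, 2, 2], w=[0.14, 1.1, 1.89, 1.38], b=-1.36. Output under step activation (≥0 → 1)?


z = (-3)·(0.14) + (-3)·(1.1) + (2)·(1.89) + (2)·(1.38) - 1.36
  = 1.46
step(z) = 1 (z≥0)

1


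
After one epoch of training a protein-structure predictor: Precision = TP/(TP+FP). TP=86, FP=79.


Precision = TP/(TP+FP)
= 86/(86+79)
= 86/165 = 52.12%

52.12%


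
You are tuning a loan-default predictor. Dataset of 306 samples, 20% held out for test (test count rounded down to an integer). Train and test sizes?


Test = ⌊306·20/100⌋ = 61
Train = 306 - 61 = 245

Train: 245, Test: 61


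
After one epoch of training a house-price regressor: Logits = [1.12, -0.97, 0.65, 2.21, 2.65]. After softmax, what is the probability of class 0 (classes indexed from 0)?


Exponentials: e^1.12=3.0649, e^-0.97=0.3791, e^0.65=1.9155, e^2.21=9.1157, e^2.65=14.154
Sum = 28.6292
Softmax = [0.1071, 0.0132, 0.0669, 0.3184, 0.4944]
p[0] = 3.0649/28.6292 = 0.1071

0.1071


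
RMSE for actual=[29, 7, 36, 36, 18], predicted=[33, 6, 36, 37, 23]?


MSE = 43/5 = 8.6
RMSE = √(43/5) = 2.9326

2.9326


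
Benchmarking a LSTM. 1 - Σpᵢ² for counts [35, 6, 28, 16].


Probabilities: [35/85, 6/85, 28/85, 16/85] ≈ [0.4118, 0.0706, 0.3294, 0.1882]
Σpᵢ² = (1225 + 36 + 784 + 256)/85² = 2301/7225
Gini = 1 - Σpᵢ² = 1 - 2301/7225 = 0.6815

0.6815


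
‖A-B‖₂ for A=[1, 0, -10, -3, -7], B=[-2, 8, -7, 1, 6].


d = √((1+ 2)² + (0-8)² + (-10+ 7)² + (-3-1)² + (-7-6)²)
  = √(9 + 64 + 9 + 16 + 169)
  = √267 = 16.3401

16.3401


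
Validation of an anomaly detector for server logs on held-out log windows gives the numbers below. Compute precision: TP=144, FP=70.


Precision = TP/(TP+FP)
= 144/(144+70)
= 144/214 = 67.29%

67.29%


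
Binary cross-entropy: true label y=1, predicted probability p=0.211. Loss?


BCE = -[y·ln(p) + (1-y)·ln(1-p)]
= -1·ln(0.211) - 0
= -ln(0.211) = 1.5559

1.5559


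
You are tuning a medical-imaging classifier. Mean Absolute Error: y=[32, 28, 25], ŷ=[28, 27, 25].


Absolute errors: |32-28|=4, |28-27|=1, |25-25|=0
Sum = 5
MAE = 5/3 = 5/3

5/3


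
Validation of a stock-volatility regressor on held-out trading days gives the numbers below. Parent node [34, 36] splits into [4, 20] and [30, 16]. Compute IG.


Parent = [34, 36], H_parent = 0.9994
H_left = 0.65 (n=24), H_right = 0.9321 (n=46)
H_children = (24/70)·0.65 + (46/70)·0.9321 = 0.8354
IG = 0.9994 - 0.8354 = 0.164

0.164


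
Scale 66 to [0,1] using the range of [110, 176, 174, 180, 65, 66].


min=65, max=180
(66-65)/(180-65) = 1/115 = 0.0087

0.0087


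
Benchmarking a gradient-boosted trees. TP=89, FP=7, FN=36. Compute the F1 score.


Precision = 89/96 = 0.9271
Recall = 89/125 = 0.712
F1 = 2·P·R/(P+R) = 2·TP/(2·TP+FP+FN) = 178/(178+7+36) = 178/221 = 0.8054

0.8054


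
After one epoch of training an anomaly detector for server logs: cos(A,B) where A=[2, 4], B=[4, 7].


A·B = 2·4 + 4·7 = 36
‖A‖ = √20 = 4.4721, ‖B‖ = √65 = 8.0623
cos = 36/(√20·√65) = 36/√1300 = 0.9985

0.9985


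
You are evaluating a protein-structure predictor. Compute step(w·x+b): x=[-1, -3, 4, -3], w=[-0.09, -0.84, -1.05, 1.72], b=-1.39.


z = (-1)·(-0.09) + (-3)·(-0.84) + (4)·(-1.05) + (-3)·(1.72) - 1.39
  = -8.14
step(z) = 0 (z<0)

0


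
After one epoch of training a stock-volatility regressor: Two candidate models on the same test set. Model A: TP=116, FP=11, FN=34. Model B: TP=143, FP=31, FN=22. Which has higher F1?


Model A: P=116/127=0.9134, R=116/150=0.7733, F1=2PR/(P+R)=2TP/(2TP+FP+FN)=232/277=0.8375
Model B: P=143/174=0.8218, R=143/165=0.8667, F1=2PR/(P+R)=2TP/(2TP+FP+FN)=286/339=0.8437
0.8375 < 0.8437 → Model B

Model B


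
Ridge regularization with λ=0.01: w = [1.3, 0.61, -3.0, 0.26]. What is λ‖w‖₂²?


‖w‖₂² = (1.3)² + (0.61)² + (-3.0)² + (0.26)²
     = 1.69 + 0.3721 + 9 + 0.0676
     = 11.1297
λ·‖w‖₂² = 0.01·11.1297 = 0.111297

0.111297


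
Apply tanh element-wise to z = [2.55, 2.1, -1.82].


tanh(2.55) = 0.9879
tanh(2.1) = 0.9705
tanh(-1.82) = -0.9488
result = [0.9879, 0.9705, -0.9488]

[0.9879, 0.9705, -0.9488]


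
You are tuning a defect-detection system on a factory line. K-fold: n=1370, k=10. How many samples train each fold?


Fold size = 1370/10 = 137
Training per fold = 1370 - 137 = 1233

1233


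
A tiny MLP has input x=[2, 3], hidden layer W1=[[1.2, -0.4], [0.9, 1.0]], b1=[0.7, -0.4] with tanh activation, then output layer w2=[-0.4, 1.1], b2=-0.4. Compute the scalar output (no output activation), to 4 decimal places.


z1[0] = (1.2)·(2) + (-0.4)·(3) + 0.7 = 1.9
z1[1] = (0.9)·(2) + (1.0)·(3) - 0.4 = 4.4
h = tanh(z1) = [0.9562, 0.9997]
output = (-0.4)·(0.9562) + (1.1)·(0.9997) - 0.4 = 0.3172

0.3172


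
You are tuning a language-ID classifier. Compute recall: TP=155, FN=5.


Recall = TP/(TP+FN)
= 155/(155+5)
= 155/160 = 96.88%

96.88%


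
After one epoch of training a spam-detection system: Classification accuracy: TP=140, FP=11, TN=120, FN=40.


Accuracy = (TP+TN)/(TP+TN+FP+FN)
= (140+120)/(311)
= 260/311 = 83.6%

83.6%


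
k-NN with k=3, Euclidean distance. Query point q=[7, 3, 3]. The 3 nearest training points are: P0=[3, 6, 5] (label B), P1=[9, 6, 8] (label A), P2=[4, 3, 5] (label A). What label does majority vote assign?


d(q,P0) = 5.3852  (label B)
d(q,P1) = 6.1644  (label A)
d(q,P2) = 3.6056  (label A)
Votes: A=2, B=1
Majority → A

A


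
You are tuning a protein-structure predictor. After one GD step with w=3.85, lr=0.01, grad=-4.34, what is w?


w_new = w - α·∇
= 3.85 - 0.01·-4.34
= 3.85 + 0.0434
= 3.8934

3.8934


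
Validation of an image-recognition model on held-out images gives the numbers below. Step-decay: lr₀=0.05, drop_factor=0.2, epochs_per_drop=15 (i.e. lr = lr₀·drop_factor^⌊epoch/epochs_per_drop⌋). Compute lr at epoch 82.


n_drops = ⌊82/15⌋ = 5
lr = 0.05·0.2^5 = 0.05·0.00032 = 0.000016

0.000016


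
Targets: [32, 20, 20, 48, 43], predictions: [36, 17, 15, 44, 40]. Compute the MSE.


Squared errors: (32-36)²=16, (20-17)²=9, (20-15)²=25, (48-44)²=16, (43-40)²=9
Sum = 75
MSE = 75/5 = 15

15


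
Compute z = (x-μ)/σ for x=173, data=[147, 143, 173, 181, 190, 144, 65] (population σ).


μ = 149, σ = 38.5487
z = (173 - 149)/38.5487 = 0.6226

0.6226


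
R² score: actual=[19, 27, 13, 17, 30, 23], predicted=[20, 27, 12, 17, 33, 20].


ȳ = 21.5
SS_res = Σ(y-ŷ)² = 20
SS_tot = Σ(y-ȳ)² = 203.5
R² = 1 - SS_res/SS_tot = 1 - 0.0983 = 0.9017

0.9017


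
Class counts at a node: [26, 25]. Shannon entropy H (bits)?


Probabilities: [26/51, 25/51] ≈ [0.5098, 0.4902]
H = -((26/51)·log₂(26/51) + (25/51)·log₂(25/51))
  = 0.9997 bits

0.9997 bits


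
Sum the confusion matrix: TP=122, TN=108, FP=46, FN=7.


Total = TP + TN + FP + FN
= 122 + 108 + 46 + 7
= 283
(Predicted positive: 168, predicted negative: 115)

283


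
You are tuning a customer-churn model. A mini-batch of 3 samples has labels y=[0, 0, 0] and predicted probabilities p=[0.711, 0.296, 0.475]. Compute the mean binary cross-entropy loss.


L[0] = -ln(1-0.711) = -ln(0.289) = 1.2413
L[1] = -ln(1-0.296) = -ln(0.704) = 0.351
L[2] = -ln(1-0.475) = -ln(0.525) = 0.6444
mean = (1.2413 + 0.351 + 0.6444)/3 = 0.7456

0.7456


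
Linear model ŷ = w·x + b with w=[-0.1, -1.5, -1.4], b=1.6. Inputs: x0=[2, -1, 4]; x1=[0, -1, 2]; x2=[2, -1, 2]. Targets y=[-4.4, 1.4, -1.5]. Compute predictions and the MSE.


ŷ0 = (-0.1)·(2) + (-1.5)·(-1) + (-1.4)·(4) + 1.6 = -2.7
ŷ1 = (-0.1)·(0) + (-1.5)·(-1) + (-1.4)·(2) + 1.6 = 0.3
ŷ2 = (-0.1)·(2) + (-1.5)·(-1) + (-1.4)·(2) + 1.6 = 0.1
errors² = [2.89, 1.21, 2.56]
MSE = 6.6600/3 = 2.22

2.22


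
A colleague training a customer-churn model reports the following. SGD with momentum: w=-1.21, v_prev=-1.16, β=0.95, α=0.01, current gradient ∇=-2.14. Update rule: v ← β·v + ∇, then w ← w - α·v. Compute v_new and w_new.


v_new = 0.95·-1.16 - 2.14 = -1.102 - 2.14 = -3.242
w_new = -1.21 - 0.01·-3.242 = -1.21 + 0.03242 = -1.17758

v_new=-3.242, w_new=-1.17758


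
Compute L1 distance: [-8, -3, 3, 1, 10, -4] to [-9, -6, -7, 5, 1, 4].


d = |-8+ 9| + |-3+ 6| + |3+ 7| + |1-5| + |10-1| + |-4-4|
  = 1 + 3 + 10 + 4 + 9 + 8
  = 35

35


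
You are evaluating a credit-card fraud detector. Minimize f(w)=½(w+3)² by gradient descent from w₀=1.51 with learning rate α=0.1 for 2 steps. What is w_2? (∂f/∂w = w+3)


step 1: grad = 1.51+3 = 4.51; w = 1.51 - 0.1·(4.51) = 1.059
step 2: grad = 1.059+3 = 4.059; w = 1.059 - 0.1·(4.059) = 0.6531

0.6531


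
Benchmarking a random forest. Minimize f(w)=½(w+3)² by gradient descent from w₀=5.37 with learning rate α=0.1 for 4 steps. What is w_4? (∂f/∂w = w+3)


step 1: grad = 5.37+3 = 8.37; w = 5.37 - 0.1·(8.37) = 4.533
step 2: grad = 4.533+3 = 7.533; w = 4.533 - 0.1·(7.533) = 3.7797
step 3: grad = 3.7797+3 = 6.7797; w = 3.7797 - 0.1·(6.7797) = 3.10173
step 4: grad = 3.10173+3 = 6.10173; w = 3.10173 - 0.1·(6.10173) = 2.491557

2.491557


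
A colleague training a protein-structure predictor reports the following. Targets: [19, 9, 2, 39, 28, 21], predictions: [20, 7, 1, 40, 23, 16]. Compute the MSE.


Squared errors: (19-20)²=1, (9-7)²=4, (2-1)²=1, (39-40)²=1, (28-23)²=25, (21-16)²=25
Sum = 57
MSE = 57/6 = 19/2

19/2


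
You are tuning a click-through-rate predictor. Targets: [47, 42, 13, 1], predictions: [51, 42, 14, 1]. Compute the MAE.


Absolute errors: |47-51|=4, |42-42|=0, |13-14|=1, |1-1|=0
Sum = 5
MAE = 5/4 = 5/4

5/4


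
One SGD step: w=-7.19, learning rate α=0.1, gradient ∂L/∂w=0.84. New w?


w_new = w - α·∇
= -7.19 - 0.1·0.84
= -7.19 - 0.084
= -7.274

-7.274


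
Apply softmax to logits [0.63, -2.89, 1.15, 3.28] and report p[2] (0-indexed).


Exponentials: e^0.63=1.8776, e^-2.89=0.0556, e^1.15=3.1582, e^3.28=26.5758
Sum = 31.6672
Softmax = [0.0593, 0.0018, 0.0997, 0.8392]
p[2] = 3.1582/31.6672 = 0.0997

0.0997


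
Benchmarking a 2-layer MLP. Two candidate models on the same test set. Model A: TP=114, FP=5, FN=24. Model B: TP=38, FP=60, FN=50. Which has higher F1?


Model A: P=114/119=0.958, R=114/138=0.8261, F1=2PR/(P+R)=2TP/(2TP+FP+FN)=228/257=0.8872
Model B: P=38/98=0.3878, R=38/88=0.4318, F1=2PR/(P+R)=2TP/(2TP+FP+FN)=76/186=0.4086
0.8872 > 0.4086 → Model A

Model A


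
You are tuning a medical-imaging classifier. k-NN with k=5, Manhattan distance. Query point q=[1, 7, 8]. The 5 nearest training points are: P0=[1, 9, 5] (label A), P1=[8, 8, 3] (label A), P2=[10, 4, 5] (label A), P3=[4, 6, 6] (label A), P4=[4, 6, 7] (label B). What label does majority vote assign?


d(q,P0) = 5  (label A)
d(q,P1) = 13  (label A)
d(q,P2) = 15  (label A)
d(q,P3) = 6  (label A)
d(q,P4) = 5  (label B)
Votes: A=4, B=1
Majority → A

A


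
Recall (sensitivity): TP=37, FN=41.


Recall = TP/(TP+FN)
= 37/(37+41)
= 37/78 = 47.44%

47.44%


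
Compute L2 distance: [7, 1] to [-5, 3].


d = √((7+ 5)² + (1-3)²)
  = √(144 + 4)
  = √148 = 12.1655

12.1655


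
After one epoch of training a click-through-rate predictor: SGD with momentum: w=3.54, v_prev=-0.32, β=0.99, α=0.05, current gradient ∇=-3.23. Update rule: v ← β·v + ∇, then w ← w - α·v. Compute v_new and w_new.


v_new = 0.99·-0.32 - 3.23 = -0.3168 - 3.23 = -3.5468
w_new = 3.54 - 0.05·-3.5468 = 3.54 + 0.17734 = 3.71734

v_new=-3.5468, w_new=3.71734


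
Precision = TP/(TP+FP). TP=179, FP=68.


Precision = TP/(TP+FP)
= 179/(179+68)
= 179/247 = 72.47%

72.47%


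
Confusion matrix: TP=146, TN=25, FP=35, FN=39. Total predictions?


Total = TP + TN + FP + FN
= 146 + 25 + 35 + 39
= 245
(Predicted positive: 181, predicted negative: 64)

245


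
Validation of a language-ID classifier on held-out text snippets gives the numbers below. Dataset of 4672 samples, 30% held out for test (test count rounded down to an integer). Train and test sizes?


Test = ⌊4672·30/100⌋ = 1401
Train = 4672 - 1401 = 3271

Train: 3271, Test: 1401


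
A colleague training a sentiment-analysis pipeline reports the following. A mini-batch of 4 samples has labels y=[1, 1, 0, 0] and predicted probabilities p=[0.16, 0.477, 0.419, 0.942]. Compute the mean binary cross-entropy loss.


L[0] = -ln(0.16) = 1.8326
L[1] = -ln(0.477) = 0.7402
L[2] = -ln(1-0.419) = -ln(0.581) = 0.543
L[3] = -ln(1-0.942) = -ln(0.058) = 2.8473
mean = (1.8326 + 0.7402 + 0.543 + 2.8473)/4 = 1.4908

1.4908


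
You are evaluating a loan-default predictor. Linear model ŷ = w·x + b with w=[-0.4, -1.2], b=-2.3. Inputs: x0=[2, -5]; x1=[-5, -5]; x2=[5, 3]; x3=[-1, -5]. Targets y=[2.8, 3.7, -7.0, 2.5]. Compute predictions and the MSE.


ŷ0 = (-0.4)·(2) + (-1.2)·(-5) - 2.3 = 2.9
ŷ1 = (-0.4)·(-5) + (-1.2)·(-5) - 2.3 = 5.7
ŷ2 = (-0.4)·(5) + (-1.2)·(3) - 2.3 = -7.9
ŷ3 = (-0.4)·(-1) + (-1.2)·(-5) - 2.3 = 4.1
errors² = [0.01, 4.0, 0.81, 2.56]
MSE = 7.3800/4 = 1.845

1.845


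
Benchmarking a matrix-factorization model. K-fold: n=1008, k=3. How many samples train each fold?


Fold size = 1008/3 = 336
Training per fold = 1008 - 336 = 672

672
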